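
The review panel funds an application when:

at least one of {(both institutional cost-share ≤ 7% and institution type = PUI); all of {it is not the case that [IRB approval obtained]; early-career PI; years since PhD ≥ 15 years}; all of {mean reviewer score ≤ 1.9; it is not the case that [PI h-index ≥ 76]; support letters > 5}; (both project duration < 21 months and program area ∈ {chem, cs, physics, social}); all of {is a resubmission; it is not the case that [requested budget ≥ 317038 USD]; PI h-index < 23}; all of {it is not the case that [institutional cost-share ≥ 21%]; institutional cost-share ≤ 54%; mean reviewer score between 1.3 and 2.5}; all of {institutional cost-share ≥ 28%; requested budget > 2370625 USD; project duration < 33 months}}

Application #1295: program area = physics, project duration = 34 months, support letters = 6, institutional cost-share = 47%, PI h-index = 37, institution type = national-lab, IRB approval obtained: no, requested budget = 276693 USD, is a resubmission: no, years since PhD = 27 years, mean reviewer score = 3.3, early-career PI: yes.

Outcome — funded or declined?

Funded

Atomic conditions:
  institutional cost-share ≤ 7%: 47 ≤ 7 is false
  institution type = PUI: national-lab == PUI is false
  IRB approval obtained: no → false
  early-career PI: yes → true
  years since PhD ≥ 15 years: 27 ≥ 15 is true
  mean reviewer score ≤ 1.9: 3.3 ≤ 1.9 is false
  PI h-index ≥ 76: 37 ≥ 76 is false
  support letters > 5: 6 > 5 is true
  project duration < 21 months: 34 < 21 is false
  program area ∈ {chem, cs, physics, social}: physics is in the set → true
  is a resubmission: no → false
  requested budget ≥ 317038 USD: 276693 ≥ 317038 is false
  PI h-index < 23: 37 < 23 is false
  institutional cost-share ≥ 21%: 47 ≥ 21 is true
  institutional cost-share ≤ 54%: 47 ≤ 54 is true
  mean reviewer score between 1.3 and 2.5: 3.3 in [1.3, 2.5] is false
  institutional cost-share ≥ 28%: 47 ≥ 28 is true
  requested budget > 2370625 USD: 276693 > 2370625 is false
  project duration < 33 months: 34 < 33 is false
Combine:
[1] false AND false = false
[2.1] NOT false = true
[2] true AND true AND true = true
[3.2] NOT false = true
[3] false AND true AND true = false
[4] false AND true = false
[5.2] NOT false = true
[5] false AND true AND false = false
[6.1] NOT true = false
[6] false AND true AND false = false
[7] true AND false AND false = false
[root] false OR true OR false OR false OR false OR false OR false = true
Overall: true → funded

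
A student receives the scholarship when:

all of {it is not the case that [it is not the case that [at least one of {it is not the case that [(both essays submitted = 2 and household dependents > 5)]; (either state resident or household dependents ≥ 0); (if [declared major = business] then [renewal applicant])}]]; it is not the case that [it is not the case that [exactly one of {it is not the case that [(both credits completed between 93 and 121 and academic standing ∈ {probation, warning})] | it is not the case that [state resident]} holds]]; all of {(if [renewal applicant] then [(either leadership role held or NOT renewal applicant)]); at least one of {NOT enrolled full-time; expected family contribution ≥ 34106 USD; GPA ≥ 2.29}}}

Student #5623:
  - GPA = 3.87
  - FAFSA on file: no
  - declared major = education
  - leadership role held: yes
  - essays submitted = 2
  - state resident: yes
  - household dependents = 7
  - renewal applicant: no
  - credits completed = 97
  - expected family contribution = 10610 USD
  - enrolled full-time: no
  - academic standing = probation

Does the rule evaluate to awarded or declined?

Atomic conditions:
  essays submitted = 2: 2 == 2 is true
  household dependents > 5: 7 > 5 is true
  state resident: yes → true
  household dependents ≥ 0: 7 ≥ 0 is true
  declared major = business: education == business is false
  renewal applicant: no → false
  credits completed between 93 and 121: 97 in [93, 121] is true
  academic standing ∈ {probation, warning}: probation is in the set → true
  leadership role held: yes → true
  NOT renewal applicant: no → true
  NOT enrolled full-time: no → true
  expected family contribution ≥ 34106 USD: 10610 ≥ 34106 is false
  GPA ≥ 2.29: 3.87 ≥ 2.29 is true
Combine:
[1.1.1.1.1] true AND true = true
[1.1.1.1] NOT true = false
[1.1.1.2] true OR true = true
[1.1.1.3] false → false (antecedent false ⇒ implication holds) = true
[1.1.1] false OR true OR true = true
[1.1] NOT true = false
[1] NOT false = true
[2.1.1.1.1] true AND true = true
[2.1.1.1] NOT true = false
[2.1.1.2] NOT true = false
[2.1.1] exactly-one(false, false) = false
[2.1] NOT false = true
[2] NOT true = false
[3.1.2] true OR true = true
[3.1] false → true (antecedent false ⇒ implication holds) = true
[3.2] true OR false OR true = true
[3] true AND true = true
[root] true AND false AND true = false
Overall: false → declined

Declined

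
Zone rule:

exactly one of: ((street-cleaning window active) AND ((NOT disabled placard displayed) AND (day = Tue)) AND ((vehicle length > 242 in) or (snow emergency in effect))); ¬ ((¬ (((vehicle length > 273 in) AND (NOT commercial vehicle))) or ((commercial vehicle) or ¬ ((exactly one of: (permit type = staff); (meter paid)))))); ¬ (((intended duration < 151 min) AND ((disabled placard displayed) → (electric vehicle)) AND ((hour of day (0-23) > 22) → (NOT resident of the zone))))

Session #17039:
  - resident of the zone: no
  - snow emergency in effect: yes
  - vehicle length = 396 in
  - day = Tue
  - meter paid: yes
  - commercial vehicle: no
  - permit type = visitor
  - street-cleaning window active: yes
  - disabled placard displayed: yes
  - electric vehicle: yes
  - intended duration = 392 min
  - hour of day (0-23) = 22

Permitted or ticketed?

Ticketed

Atomic conditions:
  street-cleaning window active: yes → true
  NOT disabled placard displayed: yes → false
  day = Tue: Tue == Tue is true
  vehicle length > 242 in: 396 > 242 is true
  snow emergency in effect: yes → true
  vehicle length > 273 in: 396 > 273 is true
  NOT commercial vehicle: no → true
  commercial vehicle: no → false
  permit type = staff: visitor == staff is false
  meter paid: yes → true
  intended duration < 151 min: 392 < 151 is false
  disabled placard displayed: yes → true
  electric vehicle: yes → true
  hour of day (0-23) > 22: 22 > 22 is false
  NOT resident of the zone: no → true
Combine:
[1.2] false AND true = false
[1.3] true OR true = true
[1] true AND false AND true = false
[2.1.1.1] true AND true = true
[2.1.1] NOT true = false
[2.1.2.2.1] exactly-one(false, true) = true
[2.1.2.2] NOT true = false
[2.1.2] false OR false = false
[2.1] false OR false = false
[2] NOT false = true
[3.1.2] true → true = true
[3.1.3] false → true (antecedent false ⇒ implication holds) = true
[3.1] false AND true AND true = false
[3] NOT false = true
[root] exactly-one(false, true, true) = false
Overall: false → ticketed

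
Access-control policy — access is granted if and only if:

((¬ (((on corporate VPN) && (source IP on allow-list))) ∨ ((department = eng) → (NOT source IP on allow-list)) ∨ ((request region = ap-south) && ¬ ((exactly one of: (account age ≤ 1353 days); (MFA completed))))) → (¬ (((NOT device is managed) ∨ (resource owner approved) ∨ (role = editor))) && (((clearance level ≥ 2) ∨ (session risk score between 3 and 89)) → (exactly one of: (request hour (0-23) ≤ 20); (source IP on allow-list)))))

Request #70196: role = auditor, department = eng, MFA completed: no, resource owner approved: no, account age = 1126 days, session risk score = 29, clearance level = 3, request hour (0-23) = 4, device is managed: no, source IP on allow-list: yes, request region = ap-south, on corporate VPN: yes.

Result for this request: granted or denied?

Atomic conditions:
  on corporate VPN: yes → true
  source IP on allow-list: yes → true
  department = eng: eng == eng is true
  NOT source IP on allow-list: yes → false
  request region = ap-south: ap-south == ap-south is true
  account age ≤ 1353 days: 1126 ≤ 1353 is true
  MFA completed: no → false
  NOT device is managed: no → true
  resource owner approved: no → false
  role = editor: auditor == editor is false
  clearance level ≥ 2: 3 ≥ 2 is true
  session risk score between 3 and 89: 29 in [3, 89] is true
  request hour (0-23) ≤ 20: 4 ≤ 20 is true
Combine:
[1.1.1] true AND true = true
[1.1] NOT true = false
[1.2] true → false = false
[1.3.2.1] exactly-one(true, false) = true
[1.3.2] NOT true = false
[1.3] true AND false = false
[1] false OR false OR false = false
[2.1.1] true OR false OR false = true
[2.1] NOT true = false
[2.2.1] true OR true = true
[2.2.2] exactly-one(true, true) = false
[2.2] true → false = false
[2] false AND false = false
[root] false → false (antecedent false ⇒ implication holds) = true
Overall: true → granted

Granted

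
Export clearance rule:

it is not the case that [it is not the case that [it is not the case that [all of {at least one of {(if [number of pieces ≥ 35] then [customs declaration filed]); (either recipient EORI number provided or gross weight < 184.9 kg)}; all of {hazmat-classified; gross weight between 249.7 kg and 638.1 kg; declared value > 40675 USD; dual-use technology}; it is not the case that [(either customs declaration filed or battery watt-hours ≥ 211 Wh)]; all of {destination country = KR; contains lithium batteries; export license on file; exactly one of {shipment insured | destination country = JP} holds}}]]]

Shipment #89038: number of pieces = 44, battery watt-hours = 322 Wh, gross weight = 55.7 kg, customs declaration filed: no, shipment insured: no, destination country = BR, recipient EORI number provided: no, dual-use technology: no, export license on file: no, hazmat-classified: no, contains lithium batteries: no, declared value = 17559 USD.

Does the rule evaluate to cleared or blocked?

Atomic conditions:
  number of pieces ≥ 35: 44 ≥ 35 is true
  customs declaration filed: no → false
  recipient EORI number provided: no → false
  gross weight < 184.9 kg: 55.7 < 184.9 is true
  hazmat-classified: no → false
  gross weight between 249.7 kg and 638.1 kg: 55.7 in [249.7, 638.1] is false
  declared value > 40675 USD: 17559 > 40675 is false
  dual-use technology: no → false
  battery watt-hours ≥ 211 Wh: 322 ≥ 211 is true
  destination country = KR: BR == KR is false
  contains lithium batteries: no → false
  export license on file: no → false
  shipment insured: no → false
  destination country = JP: BR == JP is false
Combine:
[1.1.1.1.1] true → false = false
[1.1.1.1.2] false OR true = true
[1.1.1.1] false OR true = true
[1.1.1.2] false AND false AND false AND false = false
[1.1.1.3.1] false OR true = true
[1.1.1.3] NOT true = false
[1.1.1.4.4] exactly-one(false, false) = false
[1.1.1.4] false AND false AND false AND false = false
[1.1.1] true AND false AND false AND false = false
[1.1] NOT false = true
[1] NOT true = false
[root] NOT false = true
Overall: true → cleared

Cleared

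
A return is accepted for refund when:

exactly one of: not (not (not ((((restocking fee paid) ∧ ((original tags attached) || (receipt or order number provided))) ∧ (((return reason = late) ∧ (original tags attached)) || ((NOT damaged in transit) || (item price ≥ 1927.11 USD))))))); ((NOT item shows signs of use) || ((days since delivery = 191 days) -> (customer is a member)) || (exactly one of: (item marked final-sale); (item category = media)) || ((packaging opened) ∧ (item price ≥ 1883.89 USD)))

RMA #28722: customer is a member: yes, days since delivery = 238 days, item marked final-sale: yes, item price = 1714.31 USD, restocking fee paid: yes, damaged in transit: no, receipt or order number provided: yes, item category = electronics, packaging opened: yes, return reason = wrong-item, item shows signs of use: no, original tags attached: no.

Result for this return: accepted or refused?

Atomic conditions:
  restocking fee paid: yes → true
  original tags attached: no → false
  receipt or order number provided: yes → true
  return reason = late: wrong-item == late is false
  NOT damaged in transit: no → true
  item price ≥ 1927.11 USD: 1714.31 ≥ 1927.11 is false
  NOT item shows signs of use: no → true
  days since delivery = 191 days: 238 == 191 is false
  customer is a member: yes → true
  item marked final-sale: yes → true
  item category = media: electronics == media is false
  packaging opened: yes → true
  item price ≥ 1883.89 USD: 1714.31 ≥ 1883.89 is false
Combine:
[1.1.1.1.1.2] false OR true = true
[1.1.1.1.1] true AND true = true
[1.1.1.1.2.1] false AND false = false
[1.1.1.1.2.2] true OR false = true
[1.1.1.1.2] false OR true = true
[1.1.1.1] true AND true = true
[1.1.1] NOT true = false
[1.1] NOT false = true
[1] NOT true = false
[2.2] false → true (antecedent false ⇒ implication holds) = true
[2.3] exactly-one(true, false) = true
[2.4] true AND false = false
[2] true OR true OR true OR false = true
[root] exactly-one(false, true) = true
Overall: true → accepted

Accepted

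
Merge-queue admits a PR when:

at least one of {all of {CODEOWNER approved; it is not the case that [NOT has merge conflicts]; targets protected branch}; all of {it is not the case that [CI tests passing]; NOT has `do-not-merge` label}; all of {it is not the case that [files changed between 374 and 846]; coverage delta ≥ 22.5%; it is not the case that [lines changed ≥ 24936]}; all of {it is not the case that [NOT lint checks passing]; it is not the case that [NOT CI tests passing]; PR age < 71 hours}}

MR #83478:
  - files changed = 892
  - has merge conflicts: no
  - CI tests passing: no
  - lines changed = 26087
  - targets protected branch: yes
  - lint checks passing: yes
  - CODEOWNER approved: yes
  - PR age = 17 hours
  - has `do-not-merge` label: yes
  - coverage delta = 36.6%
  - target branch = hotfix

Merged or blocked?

Atomic conditions:
  CODEOWNER approved: yes → true
  NOT has merge conflicts: no → true
  targets protected branch: yes → true
  CI tests passing: no → false
  NOT has `do-not-merge` label: yes → false
  files changed between 374 and 846: 892 in [374, 846] is false
  coverage delta ≥ 22.5%: 36.6 ≥ 22.5 is true
  lines changed ≥ 24936: 26087 ≥ 24936 is true
  NOT lint checks passing: yes → false
  NOT CI tests passing: no → true
  PR age < 71 hours: 17 < 71 is true
Combine:
[1.2] NOT true = false
[1] true AND false AND true = false
[2.1] NOT false = true
[2] true AND false = false
[3.1] NOT false = true
[3.3] NOT true = false
[3] true AND true AND false = false
[4.1] NOT false = true
[4.2] NOT true = false
[4] true AND false AND true = false
[root] false OR false OR false OR false = false
Overall: false → blocked

Blocked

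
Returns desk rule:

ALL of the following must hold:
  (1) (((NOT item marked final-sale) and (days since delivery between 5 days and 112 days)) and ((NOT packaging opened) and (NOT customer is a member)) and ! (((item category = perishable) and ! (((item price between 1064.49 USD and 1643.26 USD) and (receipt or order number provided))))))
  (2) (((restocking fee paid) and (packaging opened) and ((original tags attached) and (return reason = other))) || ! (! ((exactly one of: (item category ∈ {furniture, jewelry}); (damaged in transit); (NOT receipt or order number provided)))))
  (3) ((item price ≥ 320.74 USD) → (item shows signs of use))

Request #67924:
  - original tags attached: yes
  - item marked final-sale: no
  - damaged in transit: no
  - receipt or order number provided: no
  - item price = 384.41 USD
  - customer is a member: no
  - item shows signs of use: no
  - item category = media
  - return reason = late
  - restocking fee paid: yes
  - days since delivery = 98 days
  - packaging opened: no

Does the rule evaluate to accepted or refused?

Refused

Atomic conditions:
  NOT item marked final-sale: no → true
  days since delivery between 5 days and 112 days: 98 in [5, 112] is true
  NOT packaging opened: no → true
  NOT customer is a member: no → true
  item category = perishable: media == perishable is false
  item price between 1064.49 USD and 1643.26 USD: 384.41 in [1064.49, 1643.26] is false
  receipt or order number provided: no → false
  restocking fee paid: yes → true
  packaging opened: no → false
  original tags attached: yes → true
  return reason = other: late == other is false
  item category ∈ {furniture, jewelry}: media is not in the set → false
  damaged in transit: no → false
  NOT receipt or order number provided: no → true
  item price ≥ 320.74 USD: 384.41 ≥ 320.74 is true
  item shows signs of use: no → false
Combine:
[1.1] true AND true = true
[1.2] true AND true = true
[1.3.1.2.1] false AND false = false
[1.3.1.2] NOT false = true
[1.3.1] false AND true = false
[1.3] NOT false = true
[1] true AND true AND true = true
[2.1.3] true AND false = false
[2.1] true AND false AND false = false
[2.2.1.1] exactly-one(false, false, true) = true
[2.2.1] NOT true = false
[2.2] NOT false = true
[2] false OR true = true
[3] true → false = false
[root] true AND true AND false = false
Overall: false → refused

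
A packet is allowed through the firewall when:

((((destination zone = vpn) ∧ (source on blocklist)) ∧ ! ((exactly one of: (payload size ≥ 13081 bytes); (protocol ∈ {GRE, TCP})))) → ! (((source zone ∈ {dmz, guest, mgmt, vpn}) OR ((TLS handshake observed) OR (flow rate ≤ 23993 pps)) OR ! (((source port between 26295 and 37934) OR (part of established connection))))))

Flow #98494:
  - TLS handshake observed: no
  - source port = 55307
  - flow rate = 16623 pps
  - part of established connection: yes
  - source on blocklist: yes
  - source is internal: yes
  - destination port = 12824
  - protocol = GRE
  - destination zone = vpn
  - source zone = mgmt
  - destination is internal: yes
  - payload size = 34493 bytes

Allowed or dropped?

Atomic conditions:
  destination zone = vpn: vpn == vpn is true
  source on blocklist: yes → true
  payload size ≥ 13081 bytes: 34493 ≥ 13081 is true
  protocol ∈ {GRE, TCP}: GRE is in the set → true
  source zone ∈ {dmz, guest, mgmt, vpn}: mgmt is in the set → true
  TLS handshake observed: no → false
  flow rate ≤ 23993 pps: 16623 ≤ 23993 is true
  source port between 26295 and 37934: 55307 in [26295, 37934] is false
  part of established connection: yes → true
Combine:
[1.1] true AND true = true
[1.2.1] exactly-one(true, true) = false
[1.2] NOT false = true
[1] true AND true = true
[2.1.2] false OR true = true
[2.1.3.1] false OR true = true
[2.1.3] NOT true = false
[2.1] true OR true OR false = true
[2] NOT true = false
[root] true → false = false
Overall: false → dropped

Dropped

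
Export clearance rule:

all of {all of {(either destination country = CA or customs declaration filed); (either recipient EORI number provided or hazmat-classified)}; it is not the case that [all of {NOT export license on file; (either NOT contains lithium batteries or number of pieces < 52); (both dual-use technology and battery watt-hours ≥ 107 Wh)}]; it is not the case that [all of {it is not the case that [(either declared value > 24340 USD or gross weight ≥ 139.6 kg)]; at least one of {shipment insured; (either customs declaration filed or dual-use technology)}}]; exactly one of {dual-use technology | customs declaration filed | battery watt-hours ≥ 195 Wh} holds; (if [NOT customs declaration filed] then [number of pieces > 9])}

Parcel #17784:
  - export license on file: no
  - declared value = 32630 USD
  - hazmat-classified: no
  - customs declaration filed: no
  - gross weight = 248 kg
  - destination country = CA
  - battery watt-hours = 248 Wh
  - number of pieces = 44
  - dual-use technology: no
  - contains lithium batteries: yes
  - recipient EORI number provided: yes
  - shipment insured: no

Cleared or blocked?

Cleared

Atomic conditions:
  destination country = CA: CA == CA is true
  customs declaration filed: no → false
  recipient EORI number provided: yes → true
  hazmat-classified: no → false
  NOT export license on file: no → true
  NOT contains lithium batteries: yes → false
  number of pieces < 52: 44 < 52 is true
  dual-use technology: no → false
  battery watt-hours ≥ 107 Wh: 248 ≥ 107 is true
  declared value > 24340 USD: 32630 > 24340 is true
  gross weight ≥ 139.6 kg: 248 ≥ 139.6 is true
  shipment insured: no → false
  battery watt-hours ≥ 195 Wh: 248 ≥ 195 is true
  NOT customs declaration filed: no → true
  number of pieces > 9: 44 > 9 is true
Combine:
[1.1] true OR false = true
[1.2] true OR false = true
[1] true AND true = true
[2.1.2] false OR true = true
[2.1.3] false AND true = false
[2.1] true AND true AND false = false
[2] NOT false = true
[3.1.1.1] true OR true = true
[3.1.1] NOT true = false
[3.1.2.2] false OR false = false
[3.1.2] false OR false = false
[3.1] false AND false = false
[3] NOT false = true
[4] exactly-one(false, false, true) = true
[5] true → true = true
[root] true AND true AND true AND true AND true = true
Overall: true → cleared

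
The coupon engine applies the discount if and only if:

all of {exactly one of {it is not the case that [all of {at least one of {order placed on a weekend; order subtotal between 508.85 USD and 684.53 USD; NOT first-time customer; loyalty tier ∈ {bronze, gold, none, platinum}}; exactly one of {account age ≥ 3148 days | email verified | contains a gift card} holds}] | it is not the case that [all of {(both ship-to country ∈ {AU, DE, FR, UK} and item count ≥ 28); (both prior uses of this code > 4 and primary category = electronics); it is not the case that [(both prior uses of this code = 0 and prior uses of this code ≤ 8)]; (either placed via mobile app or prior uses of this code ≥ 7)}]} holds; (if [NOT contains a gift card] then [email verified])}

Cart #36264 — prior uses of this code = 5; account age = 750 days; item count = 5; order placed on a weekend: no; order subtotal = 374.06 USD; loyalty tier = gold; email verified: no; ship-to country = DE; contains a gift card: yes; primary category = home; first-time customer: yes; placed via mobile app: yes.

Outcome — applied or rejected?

Atomic conditions:
  order placed on a weekend: no → false
  order subtotal between 508.85 USD and 684.53 USD: 374.06 in [508.85, 684.53] is false
  NOT first-time customer: yes → false
  loyalty tier ∈ {bronze, gold, none, platinum}: gold is in the set → true
  account age ≥ 3148 days: 750 ≥ 3148 is false
  email verified: no → false
  contains a gift card: yes → true
  ship-to country ∈ {AU, DE, FR, UK}: DE is in the set → true
  item count ≥ 28: 5 ≥ 28 is false
  prior uses of this code > 4: 5 > 4 is true
  primary category = electronics: home == electronics is false
  prior uses of this code = 0: 5 == 0 is false
  prior uses of this code ≤ 8: 5 ≤ 8 is true
  placed via mobile app: yes → true
  prior uses of this code ≥ 7: 5 ≥ 7 is false
  NOT contains a gift card: yes → false
Combine:
[1.1.1.1] false OR false OR false OR true = true
[1.1.1.2] exactly-one(false, false, true) = true
[1.1.1] true AND true = true
[1.1] NOT true = false
[1.2.1.1] true AND false = false
[1.2.1.2] true AND false = false
[1.2.1.3.1] false AND true = false
[1.2.1.3] NOT false = true
[1.2.1.4] true OR false = true
[1.2.1] false AND false AND true AND true = false
[1.2] NOT false = true
[1] exactly-one(false, true) = true
[2] false → false (antecedent false ⇒ implication holds) = true
[root] true AND true = true
Overall: true → applied

Applied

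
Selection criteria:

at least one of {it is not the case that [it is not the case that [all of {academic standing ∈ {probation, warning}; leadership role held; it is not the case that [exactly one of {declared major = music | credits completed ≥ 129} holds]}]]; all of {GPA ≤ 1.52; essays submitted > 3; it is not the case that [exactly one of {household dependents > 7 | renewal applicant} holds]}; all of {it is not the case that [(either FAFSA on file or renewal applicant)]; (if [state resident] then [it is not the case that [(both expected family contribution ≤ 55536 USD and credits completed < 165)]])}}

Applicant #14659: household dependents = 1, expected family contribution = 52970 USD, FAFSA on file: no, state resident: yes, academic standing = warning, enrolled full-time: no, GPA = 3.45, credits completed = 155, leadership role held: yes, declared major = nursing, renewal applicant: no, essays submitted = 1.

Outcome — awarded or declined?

Atomic conditions:
  academic standing ∈ {probation, warning}: warning is in the set → true
  leadership role held: yes → true
  declared major = music: nursing == music is false
  credits completed ≥ 129: 155 ≥ 129 is true
  GPA ≤ 1.52: 3.45 ≤ 1.52 is false
  essays submitted > 3: 1 > 3 is false
  household dependents > 7: 1 > 7 is false
  renewal applicant: no → false
  FAFSA on file: no → false
  state resident: yes → true
  expected family contribution ≤ 55536 USD: 52970 ≤ 55536 is true
  credits completed < 165: 155 < 165 is true
Combine:
[1.1.1.3.1] exactly-one(false, true) = true
[1.1.1.3] NOT true = false
[1.1.1] true AND true AND false = false
[1.1] NOT false = true
[1] NOT true = false
[2.3.1] exactly-one(false, false) = false
[2.3] NOT false = true
[2] false AND false AND true = false
[3.1.1] false OR false = false
[3.1] NOT false = true
[3.2.2.1] true AND true = true
[3.2.2] NOT true = false
[3.2] true → false = false
[3] true AND false = false
[root] false OR false OR false = false
Overall: false → declined

Declined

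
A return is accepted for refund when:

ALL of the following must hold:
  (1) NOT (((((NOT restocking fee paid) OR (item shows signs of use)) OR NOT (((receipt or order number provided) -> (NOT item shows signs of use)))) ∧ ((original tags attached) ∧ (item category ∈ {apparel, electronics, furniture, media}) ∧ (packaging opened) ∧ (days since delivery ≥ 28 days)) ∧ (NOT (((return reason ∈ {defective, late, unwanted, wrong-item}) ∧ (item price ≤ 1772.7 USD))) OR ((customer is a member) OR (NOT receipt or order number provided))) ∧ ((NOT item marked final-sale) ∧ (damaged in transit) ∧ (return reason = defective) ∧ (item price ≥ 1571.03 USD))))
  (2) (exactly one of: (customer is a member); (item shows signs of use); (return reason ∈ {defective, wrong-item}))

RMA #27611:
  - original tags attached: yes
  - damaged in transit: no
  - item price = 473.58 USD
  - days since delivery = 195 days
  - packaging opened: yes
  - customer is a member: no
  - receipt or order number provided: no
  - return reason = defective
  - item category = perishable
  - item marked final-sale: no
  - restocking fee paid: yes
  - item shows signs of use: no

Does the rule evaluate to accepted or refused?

Atomic conditions:
  NOT restocking fee paid: yes → false
  item shows signs of use: no → false
  receipt or order number provided: no → false
  NOT item shows signs of use: no → true
  original tags attached: yes → true
  item category ∈ {apparel, electronics, furniture, media}: perishable is not in the set → false
  packaging opened: yes → true
  days since delivery ≥ 28 days: 195 ≥ 28 is true
  return reason ∈ {defective, late, unwanted, wrong-item}: defective is in the set → true
  item price ≤ 1772.7 USD: 473.58 ≤ 1772.7 is true
  customer is a member: no → false
  NOT receipt or order number provided: no → true
  NOT item marked final-sale: no → true
  damaged in transit: no → false
  return reason = defective: defective == defective is true
  item price ≥ 1571.03 USD: 473.58 ≥ 1571.03 is false
  return reason ∈ {defective, wrong-item}: defective is in the set → true
Combine:
[1.1.1.1] false OR false = false
[1.1.1.2.1] false → true (antecedent false ⇒ implication holds) = true
[1.1.1.2] NOT true = false
[1.1.1] false OR false = false
[1.1.2] true AND false AND true AND true = false
[1.1.3.1.1] true AND true = true
[1.1.3.1] NOT true = false
[1.1.3.2] false OR true = true
[1.1.3] false OR true = true
[1.1.4] true AND false AND true AND false = false
[1.1] false AND false AND true AND false = false
[1] NOT false = true
[2] exactly-one(false, false, true) = true
[root] true AND true = true
Overall: true → accepted

Accepted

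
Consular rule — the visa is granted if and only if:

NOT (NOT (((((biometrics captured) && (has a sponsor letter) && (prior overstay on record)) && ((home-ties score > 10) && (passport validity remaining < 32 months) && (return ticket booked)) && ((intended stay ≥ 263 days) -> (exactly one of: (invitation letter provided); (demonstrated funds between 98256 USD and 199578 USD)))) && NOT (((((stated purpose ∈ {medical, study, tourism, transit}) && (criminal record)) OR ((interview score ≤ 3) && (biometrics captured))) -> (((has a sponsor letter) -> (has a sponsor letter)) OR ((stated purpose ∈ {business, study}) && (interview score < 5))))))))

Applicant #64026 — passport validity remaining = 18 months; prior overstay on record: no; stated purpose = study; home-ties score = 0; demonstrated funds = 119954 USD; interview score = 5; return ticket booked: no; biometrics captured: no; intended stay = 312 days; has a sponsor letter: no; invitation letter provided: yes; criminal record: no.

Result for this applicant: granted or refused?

Atomic conditions:
  biometrics captured: no → false
  has a sponsor letter: no → false
  prior overstay on record: no → false
  home-ties score > 10: 0 > 10 is false
  passport validity remaining < 32 months: 18 < 32 is true
  return ticket booked: no → false
  intended stay ≥ 263 days: 312 ≥ 263 is true
  invitation letter provided: yes → true
  demonstrated funds between 98256 USD and 199578 USD: 119954 in [98256, 199578] is true
  stated purpose ∈ {medical, study, tourism, transit}: study is in the set → true
  criminal record: no → false
  interview score ≤ 3: 5 ≤ 3 is false
  stated purpose ∈ {business, study}: study is in the set → true
  interview score < 5: 5 < 5 is false
Combine:
[1.1.1.1] false AND false AND false = false
[1.1.1.2] false AND true AND false = false
[1.1.1.3.2] exactly-one(true, true) = false
[1.1.1.3] true → false = false
[1.1.1] false AND false AND false = false
[1.1.2.1.1.1] true AND false = false
[1.1.2.1.1.2] false AND false = false
[1.1.2.1.1] false OR false = false
[1.1.2.1.2.1] false → false (antecedent false ⇒ implication holds) = true
[1.1.2.1.2.2] true AND false = false
[1.1.2.1.2] true OR false = true
[1.1.2.1] false → true (antecedent false ⇒ implication holds) = true
[1.1.2] NOT true = false
[1.1] false AND false = false
[1] NOT false = true
[root] NOT true = false
Overall: false → refused

Refused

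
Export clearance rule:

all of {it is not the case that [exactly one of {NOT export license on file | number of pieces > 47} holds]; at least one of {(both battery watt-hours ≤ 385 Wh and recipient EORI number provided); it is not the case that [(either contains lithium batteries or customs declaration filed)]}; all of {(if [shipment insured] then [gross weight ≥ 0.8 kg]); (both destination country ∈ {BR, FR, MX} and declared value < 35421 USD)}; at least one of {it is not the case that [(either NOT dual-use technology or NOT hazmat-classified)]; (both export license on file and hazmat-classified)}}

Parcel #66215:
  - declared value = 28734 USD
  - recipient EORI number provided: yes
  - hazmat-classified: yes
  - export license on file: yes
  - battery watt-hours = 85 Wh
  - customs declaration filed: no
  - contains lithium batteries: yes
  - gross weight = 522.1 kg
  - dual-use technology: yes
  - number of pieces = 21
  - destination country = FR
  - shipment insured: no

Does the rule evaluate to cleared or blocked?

Atomic conditions:
  NOT export license on file: yes → false
  number of pieces > 47: 21 > 47 is false
  battery watt-hours ≤ 385 Wh: 85 ≤ 385 is true
  recipient EORI number provided: yes → true
  contains lithium batteries: yes → true
  customs declaration filed: no → false
  shipment insured: no → false
  gross weight ≥ 0.8 kg: 522.1 ≥ 0.8 is true
  destination country ∈ {BR, FR, MX}: FR is in the set → true
  declared value < 35421 USD: 28734 < 35421 is true
  NOT dual-use technology: yes → false
  NOT hazmat-classified: yes → false
  export license on file: yes → true
  hazmat-classified: yes → true
Combine:
[1.1] exactly-one(false, false) = false
[1] NOT false = true
[2.1] true AND true = true
[2.2.1] true OR false = true
[2.2] NOT true = false
[2] true OR false = true
[3.1] false → true (antecedent false ⇒ implication holds) = true
[3.2] true AND true = true
[3] true AND true = true
[4.1.1] false OR false = false
[4.1] NOT false = true
[4.2] true AND true = true
[4] true OR true = true
[root] true AND true AND true AND true = true
Overall: true → cleared

Cleared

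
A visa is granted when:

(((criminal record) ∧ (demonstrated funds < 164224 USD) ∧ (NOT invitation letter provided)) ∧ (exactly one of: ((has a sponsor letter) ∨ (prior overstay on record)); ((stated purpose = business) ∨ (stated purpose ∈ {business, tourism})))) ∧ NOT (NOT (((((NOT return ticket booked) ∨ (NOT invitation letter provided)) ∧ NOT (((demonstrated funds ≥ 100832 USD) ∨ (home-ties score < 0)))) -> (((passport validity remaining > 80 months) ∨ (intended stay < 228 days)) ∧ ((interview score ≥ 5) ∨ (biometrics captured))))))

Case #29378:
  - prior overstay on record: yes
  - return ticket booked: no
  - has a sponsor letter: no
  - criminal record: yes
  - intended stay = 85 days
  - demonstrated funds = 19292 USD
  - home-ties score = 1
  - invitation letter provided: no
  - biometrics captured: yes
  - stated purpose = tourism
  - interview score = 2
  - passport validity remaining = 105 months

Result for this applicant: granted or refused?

Atomic conditions:
  criminal record: yes → true
  demonstrated funds < 164224 USD: 19292 < 164224 is true
  NOT invitation letter provided: no → true
  has a sponsor letter: no → false
  prior overstay on record: yes → true
  stated purpose = business: tourism == business is false
  stated purpose ∈ {business, tourism}: tourism is in the set → true
  NOT return ticket booked: no → true
  demonstrated funds ≥ 100832 USD: 19292 ≥ 100832 is false
  home-ties score < 0: 1 < 0 is false
  passport validity remaining > 80 months: 105 > 80 is true
  intended stay < 228 days: 85 < 228 is true
  interview score ≥ 5: 2 ≥ 5 is false
  biometrics captured: yes → true
Combine:
[1.1] true AND true AND true = true
[1.2.1] false OR true = true
[1.2.2] false OR true = true
[1.2] exactly-one(true, true) = false
[1] true AND false = false
[2.1.1.1.1] true OR true = true
[2.1.1.1.2.1] false OR false = false
[2.1.1.1.2] NOT false = true
[2.1.1.1] true AND true = true
[2.1.1.2.1] true OR true = true
[2.1.1.2.2] false OR true = true
[2.1.1.2] true AND true = true
[2.1.1] true → true = true
[2.1] NOT true = false
[2] NOT false = true
[root] false AND true = false
Overall: false → refused

Refused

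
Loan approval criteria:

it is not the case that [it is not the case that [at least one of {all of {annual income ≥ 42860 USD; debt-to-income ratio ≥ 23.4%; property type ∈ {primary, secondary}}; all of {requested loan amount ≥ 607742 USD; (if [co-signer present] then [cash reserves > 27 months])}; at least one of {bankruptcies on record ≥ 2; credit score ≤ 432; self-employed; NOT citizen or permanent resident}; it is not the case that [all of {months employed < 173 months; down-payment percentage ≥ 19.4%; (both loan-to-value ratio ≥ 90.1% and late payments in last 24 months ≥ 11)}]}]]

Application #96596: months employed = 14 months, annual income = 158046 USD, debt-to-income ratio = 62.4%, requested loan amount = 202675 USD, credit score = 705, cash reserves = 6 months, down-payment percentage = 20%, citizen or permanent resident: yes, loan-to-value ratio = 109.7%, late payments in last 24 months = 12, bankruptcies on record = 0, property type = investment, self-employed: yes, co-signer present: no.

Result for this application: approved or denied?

Approved

Atomic conditions:
  annual income ≥ 42860 USD: 158046 ≥ 42860 is true
  debt-to-income ratio ≥ 23.4%: 62.4 ≥ 23.4 is true
  property type ∈ {primary, secondary}: investment is not in the set → false
  requested loan amount ≥ 607742 USD: 202675 ≥ 607742 is false
  co-signer present: no → false
  cash reserves > 27 months: 6 > 27 is false
  bankruptcies on record ≥ 2: 0 ≥ 2 is false
  credit score ≤ 432: 705 ≤ 432 is false
  self-employed: yes → true
  NOT citizen or permanent resident: yes → false
  months employed < 173 months: 14 < 173 is true
  down-payment percentage ≥ 19.4%: 20 ≥ 19.4 is true
  loan-to-value ratio ≥ 90.1%: 109.7 ≥ 90.1 is true
  late payments in last 24 months ≥ 11: 12 ≥ 11 is true
Combine:
[1.1.1] true AND true AND false = false
[1.1.2.2] false → false (antecedent false ⇒ implication holds) = true
[1.1.2] false AND true = false
[1.1.3] false OR false OR true OR false = true
[1.1.4.1.3] true AND true = true
[1.1.4.1] true AND true AND true = true
[1.1.4] NOT true = false
[1.1] false OR false OR true OR false = true
[1] NOT true = false
[root] NOT false = true
Overall: true → approved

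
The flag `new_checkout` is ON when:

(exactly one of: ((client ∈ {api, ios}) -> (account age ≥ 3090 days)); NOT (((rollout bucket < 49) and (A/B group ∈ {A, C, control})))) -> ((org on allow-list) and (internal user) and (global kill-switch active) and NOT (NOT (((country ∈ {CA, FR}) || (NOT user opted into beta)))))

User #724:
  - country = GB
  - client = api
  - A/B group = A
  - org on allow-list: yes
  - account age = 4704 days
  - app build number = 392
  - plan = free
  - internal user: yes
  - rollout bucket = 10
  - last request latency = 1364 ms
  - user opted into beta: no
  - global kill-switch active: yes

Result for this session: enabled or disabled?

Enabled

Atomic conditions:
  client ∈ {api, ios}: api is in the set → true
  account age ≥ 3090 days: 4704 ≥ 3090 is true
  rollout bucket < 49: 10 < 49 is true
  A/B group ∈ {A, C, control}: A is in the set → true
  org on allow-list: yes → true
  internal user: yes → true
  global kill-switch active: yes → true
  country ∈ {CA, FR}: GB is not in the set → false
  NOT user opted into beta: no → true
Combine:
[1.1] true → true = true
[1.2.1] true AND true = true
[1.2] NOT true = false
[1] exactly-one(true, false) = true
[2.4.1.1] false OR true = true
[2.4.1] NOT true = false
[2.4] NOT false = true
[2] true AND true AND true AND true = true
[root] true → true = true
Overall: true → enabled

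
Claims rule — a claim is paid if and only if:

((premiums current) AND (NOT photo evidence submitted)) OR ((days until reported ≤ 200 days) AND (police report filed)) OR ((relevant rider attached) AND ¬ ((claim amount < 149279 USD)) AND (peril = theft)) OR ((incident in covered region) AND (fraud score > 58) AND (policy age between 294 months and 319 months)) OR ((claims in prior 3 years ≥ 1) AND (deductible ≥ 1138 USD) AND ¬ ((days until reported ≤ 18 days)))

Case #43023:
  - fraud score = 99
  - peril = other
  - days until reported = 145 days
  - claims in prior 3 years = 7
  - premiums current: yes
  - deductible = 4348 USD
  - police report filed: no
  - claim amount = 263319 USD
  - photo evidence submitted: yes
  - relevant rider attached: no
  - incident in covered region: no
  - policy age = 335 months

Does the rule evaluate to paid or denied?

Paid

Atomic conditions:
  premiums current: yes → true
  NOT photo evidence submitted: yes → false
  days until reported ≤ 200 days: 145 ≤ 200 is true
  police report filed: no → false
  relevant rider attached: no → false
  claim amount < 149279 USD: 263319 < 149279 is false
  peril = theft: other == theft is false
  incident in covered region: no → false
  fraud score > 58: 99 > 58 is true
  policy age between 294 months and 319 months: 335 in [294, 319] is false
  claims in prior 3 years ≥ 1: 7 ≥ 1 is true
  deductible ≥ 1138 USD: 4348 ≥ 1138 is true
  days until reported ≤ 18 days: 145 ≤ 18 is false
Combine:
[1] true AND false = false
[2] true AND false = false
[3.2] NOT false = true
[3] false AND true AND false = false
[4] false AND true AND false = false
[5.3] NOT false = true
[5] true AND true AND true = true
[root] false OR false OR false OR false OR true = true
Overall: true → paid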